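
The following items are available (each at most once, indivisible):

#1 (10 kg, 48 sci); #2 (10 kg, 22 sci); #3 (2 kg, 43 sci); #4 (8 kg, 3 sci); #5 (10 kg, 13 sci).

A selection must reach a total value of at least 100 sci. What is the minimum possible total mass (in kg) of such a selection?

Subsets with value ≥ 100, sorted by total mass:
- #1+#2+#3: mass 22, value 113
- #1+#3+#5: mass 22, value 104
- #1+#2+#3+#4: mass 30, value 116
Minimum mass: 22 kg.

22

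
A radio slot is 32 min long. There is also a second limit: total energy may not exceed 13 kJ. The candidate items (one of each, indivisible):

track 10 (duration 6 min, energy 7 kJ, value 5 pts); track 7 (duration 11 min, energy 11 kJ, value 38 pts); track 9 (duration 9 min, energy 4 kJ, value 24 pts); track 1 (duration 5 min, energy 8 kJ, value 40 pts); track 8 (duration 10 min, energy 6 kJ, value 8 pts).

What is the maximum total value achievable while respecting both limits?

Feasible sets respecting both limits:
- track 9+track 1: duration 14, energy 12, value 64
- track 1: duration 5, energy 8, value 40
- track 7: duration 11, energy 11, value 38
- track 9+track 8: duration 19, energy 10, value 32
Best: 64 pts.

64 pts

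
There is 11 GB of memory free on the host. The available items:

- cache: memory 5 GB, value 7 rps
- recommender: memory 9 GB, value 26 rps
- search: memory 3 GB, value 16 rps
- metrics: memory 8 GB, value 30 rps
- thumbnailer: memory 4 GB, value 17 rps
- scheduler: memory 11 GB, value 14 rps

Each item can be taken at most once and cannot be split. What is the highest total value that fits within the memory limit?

46 rps

This is a 0/1 knapsack; check combinations near the capacity.
- search+metrics: memory 3+8=11, value 16+30=46
- search+thumbnailer: memory 3+4=7, value 16+17=33
- metrics: memory 8, value 30
Best: 46 rps.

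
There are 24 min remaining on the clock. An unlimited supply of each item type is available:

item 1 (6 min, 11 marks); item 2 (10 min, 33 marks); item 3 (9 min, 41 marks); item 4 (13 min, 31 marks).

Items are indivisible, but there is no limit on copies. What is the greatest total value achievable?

93 marks

Best value-per-unit is item 3 at 41/9; filling with it alone gives 2×41 = 82.
Optimal mix: 1×item 1 + 2×item 3 → time 24, value 93.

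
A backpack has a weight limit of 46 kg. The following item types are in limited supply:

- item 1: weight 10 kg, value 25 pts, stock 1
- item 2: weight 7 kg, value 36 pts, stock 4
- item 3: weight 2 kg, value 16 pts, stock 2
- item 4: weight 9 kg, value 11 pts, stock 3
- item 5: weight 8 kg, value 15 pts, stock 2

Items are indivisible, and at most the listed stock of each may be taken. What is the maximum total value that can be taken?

Top feasible selections:
- 1×item 1 + 4×item 2 + 2×item 3: weight 42, value 201
- 4×item 2 + 2×item 3 + 1×item 5: weight 40, value 191
Best: 201 pts.

201 pts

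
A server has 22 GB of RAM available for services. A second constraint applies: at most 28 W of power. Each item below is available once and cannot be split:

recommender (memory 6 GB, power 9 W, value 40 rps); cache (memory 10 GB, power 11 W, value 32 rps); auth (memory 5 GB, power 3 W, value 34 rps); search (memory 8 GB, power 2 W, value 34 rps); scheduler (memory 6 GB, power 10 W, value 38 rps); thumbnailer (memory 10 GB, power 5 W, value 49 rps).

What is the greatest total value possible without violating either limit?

Feasible sets respecting both limits:
- recommender+scheduler+thumbnailer: memory 22, power 24, value 127
- recommender+auth+thumbnailer: memory 21, power 17, value 123
- auth+scheduler+thumbnailer: memory 21, power 18, value 121
- recommender+auth+scheduler: memory 17, power 22, value 112
Best: 127 rps.

127 rps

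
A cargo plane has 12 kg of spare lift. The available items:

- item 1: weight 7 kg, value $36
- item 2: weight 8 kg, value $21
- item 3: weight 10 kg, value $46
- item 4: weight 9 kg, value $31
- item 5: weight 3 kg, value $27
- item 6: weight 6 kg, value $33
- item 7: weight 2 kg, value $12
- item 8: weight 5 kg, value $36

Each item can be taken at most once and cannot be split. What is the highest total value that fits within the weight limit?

$75

This is a 0/1 knapsack; check combinations near the capacity.
- item 5+item 7+item 8: weight 3+2+5=10, value 27+12+36=75
- item 1+item 5+item 7: weight 7+3+2=12, value 36+27+12=75
- item 5+item 6+item 7: weight 3+6+2=11, value 27+33+12=72
- item 1+item 8: weight 7+5=12, value 36+36=72
Best: $75.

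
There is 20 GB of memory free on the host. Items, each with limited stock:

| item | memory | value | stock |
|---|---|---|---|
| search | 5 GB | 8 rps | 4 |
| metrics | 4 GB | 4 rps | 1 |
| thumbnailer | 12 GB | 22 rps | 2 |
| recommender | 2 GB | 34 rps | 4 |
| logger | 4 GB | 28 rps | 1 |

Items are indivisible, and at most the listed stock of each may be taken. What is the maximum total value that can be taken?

172 rps

Top feasible selections:
- 1×search + 4×recommender + 1×logger: memory 17, value 172
- 1×metrics + 4×recommender + 1×logger: memory 16, value 168
- 4×recommender + 1×logger: memory 12, value 164
- 1×thumbnailer + 4×recommender: memory 20, value 158
Best: 172 rps.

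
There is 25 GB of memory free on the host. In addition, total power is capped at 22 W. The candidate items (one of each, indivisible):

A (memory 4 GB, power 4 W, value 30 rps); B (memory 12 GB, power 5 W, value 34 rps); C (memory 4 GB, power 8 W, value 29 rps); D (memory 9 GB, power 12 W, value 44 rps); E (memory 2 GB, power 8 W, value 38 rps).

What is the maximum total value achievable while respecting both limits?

Feasible sets respecting both limits:
- A+B+D: memory 25, power 21, value 108
- A+B+E: memory 18, power 17, value 102
- B+C+E: memory 18, power 21, value 101
Best: 108 rps.

108 rps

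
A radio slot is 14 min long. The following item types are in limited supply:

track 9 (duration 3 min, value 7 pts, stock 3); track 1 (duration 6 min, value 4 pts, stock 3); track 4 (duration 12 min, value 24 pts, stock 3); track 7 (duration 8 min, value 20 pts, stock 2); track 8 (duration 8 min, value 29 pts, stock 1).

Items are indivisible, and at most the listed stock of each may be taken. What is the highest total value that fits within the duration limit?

Top feasible selections:
- 2×track 9 + 1×track 8: duration 14, value 43
- 1×track 9 + 1×track 8: duration 11, value 36
Best: 43 pts.

43 pts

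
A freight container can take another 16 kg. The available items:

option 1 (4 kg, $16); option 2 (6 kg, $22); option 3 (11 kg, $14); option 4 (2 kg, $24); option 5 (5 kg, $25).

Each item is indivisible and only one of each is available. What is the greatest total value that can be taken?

This is a 0/1 knapsack; check combinations near the capacity.
- option 2+option 4+option 5: weight 6+2+5=13, value 22+24+25=71
- option 1+option 4+option 5: weight 4+2+5=11, value 16+24+25=65
- option 1+option 2+option 5: weight 4+6+5=15, value 16+22+25=63
- option 1+option 2+option 4: weight 4+6+2=12, value 16+22+24=62
Best: $71.

$71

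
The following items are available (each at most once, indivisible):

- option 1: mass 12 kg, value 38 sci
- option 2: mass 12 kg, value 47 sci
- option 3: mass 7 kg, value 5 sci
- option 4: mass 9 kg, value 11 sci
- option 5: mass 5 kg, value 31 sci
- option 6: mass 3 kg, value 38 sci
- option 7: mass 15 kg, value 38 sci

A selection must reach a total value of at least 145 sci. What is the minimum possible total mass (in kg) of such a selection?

32

Subsets with value ≥ 145, sorted by total mass:
- option 1+option 2+option 5+option 6: mass 32, value 154
- option 2+option 5+option 6+option 7: mass 35, value 154
Minimum mass: 32 kg.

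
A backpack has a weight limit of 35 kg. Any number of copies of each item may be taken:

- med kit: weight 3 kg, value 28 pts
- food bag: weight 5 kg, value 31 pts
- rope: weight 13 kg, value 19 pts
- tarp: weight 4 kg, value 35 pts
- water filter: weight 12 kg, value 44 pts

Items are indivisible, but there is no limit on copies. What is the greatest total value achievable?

322 pts

Best value-per-unit is med kit at 28/3; filling with it alone gives 11×28 = 308.
Optimal mix: 9×med kit + 2×tarp → weight 35, value 322.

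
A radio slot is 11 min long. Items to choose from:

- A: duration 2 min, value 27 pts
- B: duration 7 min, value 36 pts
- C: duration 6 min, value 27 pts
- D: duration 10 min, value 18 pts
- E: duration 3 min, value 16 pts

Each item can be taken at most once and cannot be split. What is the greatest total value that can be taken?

70 pts

Check high-value combinations within 11 min:
- A+C+E: duration 2+6+3=11, value 27+27+16=70
- A+B: duration 2+7=9, value 27+36=63
- A+C: duration 2+6=8, value 27+27=54
Best: 70 pts.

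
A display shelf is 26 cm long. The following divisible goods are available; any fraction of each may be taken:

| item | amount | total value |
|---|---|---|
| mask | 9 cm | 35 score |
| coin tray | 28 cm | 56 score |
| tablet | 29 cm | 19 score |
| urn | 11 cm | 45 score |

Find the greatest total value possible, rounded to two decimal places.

92.00

Take in order of value per unit:
- urn (45/11 per unit): all 11 → value 45, running total 45.00
- mask (35/9 per unit): all 9 → value 35, running total 80.00
- coin tray (56/28 per unit): 6 of 28 → value 6×56/28 = 12.0000, running total 92.00
Total 92.00.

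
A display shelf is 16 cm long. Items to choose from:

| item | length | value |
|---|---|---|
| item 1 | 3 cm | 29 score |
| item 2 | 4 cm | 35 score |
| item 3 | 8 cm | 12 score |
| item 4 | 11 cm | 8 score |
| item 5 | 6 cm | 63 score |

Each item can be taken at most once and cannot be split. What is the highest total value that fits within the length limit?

Check high-value combinations within 16 cm:
- item 1+item 2+item 5: length 3+4+6=13, value 29+35+63=127
- item 2+item 5: length 4+6=10, value 35+63=98
- item 1+item 5: length 3+6=9, value 29+63=92
- item 1+item 2+item 3: length 3+4+8=15, value 29+35+12=76
Best: 127 score.

127 score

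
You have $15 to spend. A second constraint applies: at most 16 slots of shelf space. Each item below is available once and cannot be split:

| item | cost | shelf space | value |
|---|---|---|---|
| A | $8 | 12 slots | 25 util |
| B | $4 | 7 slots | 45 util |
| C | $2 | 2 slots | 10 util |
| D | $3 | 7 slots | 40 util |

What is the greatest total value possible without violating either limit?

95 util

Feasible sets respecting both limits:
- B+C+D: cost 9, shelf space 16, value 95
- B+D: cost 7, shelf space 14, value 85
- B+C: cost 6, shelf space 9, value 55
Best: 95 util.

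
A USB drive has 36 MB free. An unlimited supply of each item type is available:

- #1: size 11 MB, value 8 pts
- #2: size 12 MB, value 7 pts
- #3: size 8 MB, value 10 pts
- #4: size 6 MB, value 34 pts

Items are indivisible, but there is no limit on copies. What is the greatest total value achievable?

204 pts

Best value-per-unit is #4 at 34/6, and filling with it alone uses size 6×6=36. No mix of the others beats 6×34 = 204.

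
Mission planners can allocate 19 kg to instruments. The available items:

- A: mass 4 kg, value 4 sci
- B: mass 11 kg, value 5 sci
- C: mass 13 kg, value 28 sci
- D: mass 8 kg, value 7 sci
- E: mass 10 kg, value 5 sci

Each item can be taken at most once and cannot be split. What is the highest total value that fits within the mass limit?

Check high-value combinations within 19 kg:
- A+C: mass 4+13=17, value 4+28=32
- C: mass 13, value 28
- D+E: mass 8+10=18, value 7+5=12
- B+D: mass 11+8=19, value 5+7=12
Best: 32 sci.

32 sci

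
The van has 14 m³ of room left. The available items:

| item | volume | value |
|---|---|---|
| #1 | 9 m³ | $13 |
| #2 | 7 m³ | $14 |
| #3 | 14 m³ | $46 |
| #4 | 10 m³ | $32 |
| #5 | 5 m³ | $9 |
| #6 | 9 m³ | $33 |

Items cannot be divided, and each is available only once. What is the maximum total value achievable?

Check high-value combinations within 14 m³:
- #3: volume 14, value 46
- #5+#6: volume 5+9=14, value 9+33=42
- #6: volume 9, value 33
Best: $46.

$46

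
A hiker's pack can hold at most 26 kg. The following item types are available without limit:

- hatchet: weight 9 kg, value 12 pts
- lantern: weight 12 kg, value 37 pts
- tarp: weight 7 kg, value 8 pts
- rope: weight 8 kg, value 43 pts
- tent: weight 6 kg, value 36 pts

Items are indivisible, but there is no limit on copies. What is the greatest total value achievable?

151 pts

Best value-per-unit is tent at 36/6; filling with it alone gives 4×36 = 144.
Optimal mix: 1×rope + 3×tent → weight 26, value 151.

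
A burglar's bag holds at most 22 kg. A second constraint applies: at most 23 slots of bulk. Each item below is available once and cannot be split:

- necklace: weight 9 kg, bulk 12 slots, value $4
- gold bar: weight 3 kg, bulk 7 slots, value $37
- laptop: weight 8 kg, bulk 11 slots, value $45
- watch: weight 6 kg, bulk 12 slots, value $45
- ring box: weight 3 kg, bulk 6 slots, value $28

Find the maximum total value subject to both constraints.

Feasible sets respecting both limits:
- laptop+watch: weight 14, bulk 23, value 90
- gold bar+laptop: weight 11, bulk 18, value 82
- gold bar+watch: weight 9, bulk 19, value 82
Best: $90.

$90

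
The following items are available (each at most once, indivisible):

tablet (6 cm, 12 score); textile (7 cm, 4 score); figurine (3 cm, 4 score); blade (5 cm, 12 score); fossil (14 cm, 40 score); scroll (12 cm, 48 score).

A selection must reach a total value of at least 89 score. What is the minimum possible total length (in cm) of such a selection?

29

Subsets with value ≥ 89, sorted by total length:
- figurine+fossil+scroll: length 29, value 92
- blade+fossil+scroll: length 31, value 100
- tablet+fossil+scroll: length 32, value 100
Minimum length: 29 cm.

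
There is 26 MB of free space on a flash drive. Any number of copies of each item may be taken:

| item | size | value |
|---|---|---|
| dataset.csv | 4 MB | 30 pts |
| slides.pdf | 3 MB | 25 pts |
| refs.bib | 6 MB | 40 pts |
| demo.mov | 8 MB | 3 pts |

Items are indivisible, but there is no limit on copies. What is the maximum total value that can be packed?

210 pts

Best value-per-unit is slides.pdf at 25/3; filling with it alone gives 8×25 = 200.
Optimal mix: 2×dataset.csv + 6×slides.pdf → size 26, value 210.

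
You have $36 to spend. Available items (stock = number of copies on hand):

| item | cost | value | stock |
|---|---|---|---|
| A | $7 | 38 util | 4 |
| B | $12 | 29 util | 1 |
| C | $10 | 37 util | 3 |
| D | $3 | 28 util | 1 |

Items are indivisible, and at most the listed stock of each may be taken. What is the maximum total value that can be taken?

Best selections within cost 36 and stock limits:
- 4×A + 1×D: cost 31, value 180
- 3×A + 1×C + 1×D: cost 34, value 179
- 3×A + 1×B + 1×D: cost 36, value 171
Best: 180 util.

180 util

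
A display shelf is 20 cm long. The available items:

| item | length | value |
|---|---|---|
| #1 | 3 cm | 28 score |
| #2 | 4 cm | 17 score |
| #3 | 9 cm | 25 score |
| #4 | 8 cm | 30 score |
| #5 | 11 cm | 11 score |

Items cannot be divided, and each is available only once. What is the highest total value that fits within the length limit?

This is a 0/1 knapsack; check combinations near the capacity.
- #1+#3+#4: length 3+9+8=20, value 28+25+30=83
- #1+#2+#4: length 3+4+8=15, value 28+17+30=75
- #1+#2+#3: length 3+4+9=16, value 28+17+25=70
- #1+#4: length 3+8=11, value 28+30=58
Best: 83 score.

83 score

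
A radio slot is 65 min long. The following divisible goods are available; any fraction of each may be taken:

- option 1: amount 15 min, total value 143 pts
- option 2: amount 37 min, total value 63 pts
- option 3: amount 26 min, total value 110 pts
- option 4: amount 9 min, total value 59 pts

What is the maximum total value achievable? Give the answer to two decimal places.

337.54

Take in order of value per unit:
- option 1 (143/15 per unit): all 15 → value 143, running total 143.00
- option 4 (59/9 per unit): all 9 → value 59, running total 202.00
- option 3 (110/26 per unit): all 26 → value 110, running total 312.00
- option 2 (63/37 per unit): 15 of 37 → value 15×63/37 = 25.5405, running total 337.54
Total 337.54.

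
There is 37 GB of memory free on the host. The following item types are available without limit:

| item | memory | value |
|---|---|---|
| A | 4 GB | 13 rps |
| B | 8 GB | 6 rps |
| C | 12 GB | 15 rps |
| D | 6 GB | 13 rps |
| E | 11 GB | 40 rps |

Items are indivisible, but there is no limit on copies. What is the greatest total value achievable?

Best value-per-unit is E at 40/11; filling with it alone gives 3×40 = 120.
Optimal mix: 1×A + 3×E → memory 37, value 133.

133 rps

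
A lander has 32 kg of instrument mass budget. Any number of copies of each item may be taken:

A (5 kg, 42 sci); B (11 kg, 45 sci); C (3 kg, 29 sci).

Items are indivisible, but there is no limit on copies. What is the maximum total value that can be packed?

Best value-per-unit is C at 29/3; filling with it alone gives 10×29 = 290.
Optimal mix: 1×A + 9×C → mass 32, value 303.

303 sci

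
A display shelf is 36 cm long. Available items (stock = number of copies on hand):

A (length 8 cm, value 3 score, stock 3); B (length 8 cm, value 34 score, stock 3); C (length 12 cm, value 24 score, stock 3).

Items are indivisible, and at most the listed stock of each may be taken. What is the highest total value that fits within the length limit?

Best selections within length 36 and stock limits:
- 3×B + 1×C: length 36, value 126
- 1×A + 3×B: length 32, value 105
Best: 126 score.

126 score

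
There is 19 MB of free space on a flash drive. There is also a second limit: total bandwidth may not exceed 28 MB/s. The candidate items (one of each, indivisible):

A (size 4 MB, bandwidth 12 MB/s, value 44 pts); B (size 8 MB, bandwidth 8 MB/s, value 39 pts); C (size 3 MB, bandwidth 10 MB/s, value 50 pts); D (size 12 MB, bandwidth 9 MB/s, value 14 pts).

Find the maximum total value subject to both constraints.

Feasible sets respecting both limits:
- A+C: size 7, bandwidth 22, value 94
- B+C: size 11, bandwidth 18, value 89
- A+B: size 12, bandwidth 20, value 83
- C+D: size 15, bandwidth 19, value 64
Best: 94 pts.

94 pts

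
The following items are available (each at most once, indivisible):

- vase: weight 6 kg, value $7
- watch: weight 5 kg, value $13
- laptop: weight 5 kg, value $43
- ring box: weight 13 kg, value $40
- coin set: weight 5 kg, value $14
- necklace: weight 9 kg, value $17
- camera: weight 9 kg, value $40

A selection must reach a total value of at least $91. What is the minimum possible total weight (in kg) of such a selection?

19

Subsets with value ≥ 91, sorted by total weight:
- laptop+coin set+camera: weight 19, value 97
- watch+laptop+camera: weight 19, value 96
Minimum weight: 19 kg.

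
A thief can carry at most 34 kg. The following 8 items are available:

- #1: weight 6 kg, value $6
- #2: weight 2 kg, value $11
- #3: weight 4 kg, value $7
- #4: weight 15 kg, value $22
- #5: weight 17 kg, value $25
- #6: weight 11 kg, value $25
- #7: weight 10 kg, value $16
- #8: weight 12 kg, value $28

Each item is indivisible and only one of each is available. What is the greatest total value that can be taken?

Check high-value combinations within 34 kg:
- #2+#3+#6+#8: weight 2+4+11+12=29, value 11+7+25+28=71
- #1+#2+#6+#8: weight 6+2+11+12=31, value 6+11+25+28=70
- #6+#7+#8: weight 11+10+12=33, value 25+16+28=69
- #2+#3+#4+#8: weight 2+4+15+12=33, value 11+7+22+28=68
Best: $71.

$71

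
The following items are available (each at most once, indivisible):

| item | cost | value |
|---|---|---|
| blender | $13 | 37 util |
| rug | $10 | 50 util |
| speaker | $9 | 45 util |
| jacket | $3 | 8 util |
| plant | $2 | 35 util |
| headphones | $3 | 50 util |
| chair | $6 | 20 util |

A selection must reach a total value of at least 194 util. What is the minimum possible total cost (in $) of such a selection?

30

Subsets with value ≥ 194, sorted by total cost:
- rug+speaker+plant+headphones+chair: cost 30, value 200
- rug+speaker+jacket+plant+headphones+chair: cost 33, value 208
Minimum cost: 30 $.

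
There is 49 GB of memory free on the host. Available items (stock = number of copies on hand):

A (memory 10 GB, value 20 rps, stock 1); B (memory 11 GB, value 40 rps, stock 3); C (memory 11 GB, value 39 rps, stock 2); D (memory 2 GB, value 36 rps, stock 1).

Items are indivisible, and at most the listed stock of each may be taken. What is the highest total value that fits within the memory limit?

Best selections within memory 49 and stock limits:
- 3×B + 1×C + 1×D: memory 46, value 195
- 2×B + 2×C + 1×D: memory 46, value 194
Best: 195 rps.

195 rps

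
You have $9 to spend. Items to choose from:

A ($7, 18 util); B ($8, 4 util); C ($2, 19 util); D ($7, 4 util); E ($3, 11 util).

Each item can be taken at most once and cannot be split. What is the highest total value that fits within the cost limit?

37 util

Check high-value combinations within $9:
- A+C: cost 7+2=9, value 18+19=37
- C+E: cost 2+3=5, value 19+11=30
- C+D: cost 2+7=9, value 19+4=23
- C: cost 2, value 19
- A: cost 7, value 18
Best: 37 util.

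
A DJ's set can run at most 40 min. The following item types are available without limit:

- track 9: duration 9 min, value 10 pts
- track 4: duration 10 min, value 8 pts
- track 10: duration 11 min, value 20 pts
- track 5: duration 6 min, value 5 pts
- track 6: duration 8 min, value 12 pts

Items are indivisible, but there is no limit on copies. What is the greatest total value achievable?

65 pts

Best value-per-unit is track 10 at 20/11; filling with it alone gives 3×20 = 60.
Optimal mix: 3×track 10 + 1×track 5 → duration 39, value 65.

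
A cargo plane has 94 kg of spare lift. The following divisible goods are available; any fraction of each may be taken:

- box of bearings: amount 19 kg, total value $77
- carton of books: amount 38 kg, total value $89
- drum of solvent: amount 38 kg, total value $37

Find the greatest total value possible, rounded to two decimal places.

202.03

Take in order of value per unit:
- box of bearings (77/19 per unit): all 19 → value 77, running total 77.00
- carton of books (89/38 per unit): all 38 → value 89, running total 166.00
- drum of solvent (37/38 per unit): 37 of 38 → value 37×37/38 = 36.0263, running total 202.03
Total 202.03.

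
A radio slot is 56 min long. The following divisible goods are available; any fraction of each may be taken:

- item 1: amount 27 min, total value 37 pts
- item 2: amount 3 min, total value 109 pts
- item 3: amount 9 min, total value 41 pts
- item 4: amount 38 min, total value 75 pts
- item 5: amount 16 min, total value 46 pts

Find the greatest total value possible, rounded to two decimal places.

251.26

Take in order of value per unit:
- item 2 (109/3 per unit): all 3 → value 109, running total 109.00
- item 3 (41/9 per unit): all 9 → value 41, running total 150.00
- item 5 (46/16 per unit): all 16 → value 46, running total 196.00
- item 4 (75/38 per unit): 28 of 38 → value 28×75/38 = 55.2632, running total 251.26
Total 251.26.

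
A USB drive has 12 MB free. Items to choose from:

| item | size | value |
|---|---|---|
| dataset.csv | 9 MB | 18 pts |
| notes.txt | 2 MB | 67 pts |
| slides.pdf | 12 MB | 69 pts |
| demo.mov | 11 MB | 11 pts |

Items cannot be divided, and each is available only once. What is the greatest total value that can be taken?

85 pts

Check high-value combinations within 12 MB:
- dataset.csv+notes.txt: size 9+2=11, value 18+67=85
- slides.pdf: size 12, value 69
- notes.txt: size 2, value 67
- dataset.csv: size 9, value 18
- demo.mov: size 11, value 11
Best: 85 pts.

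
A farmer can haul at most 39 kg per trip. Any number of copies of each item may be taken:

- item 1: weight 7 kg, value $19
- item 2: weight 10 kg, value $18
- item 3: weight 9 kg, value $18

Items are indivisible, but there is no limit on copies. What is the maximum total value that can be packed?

Best value-per-unit is item 1 at 19/7, and filling with it alone uses weight 5×7=35. No mix of the others beats 5×19 = 95.

$95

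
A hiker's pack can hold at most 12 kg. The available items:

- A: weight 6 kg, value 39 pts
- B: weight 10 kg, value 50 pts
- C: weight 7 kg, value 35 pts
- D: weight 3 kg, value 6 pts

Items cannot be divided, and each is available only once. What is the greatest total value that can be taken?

50 pts

Check high-value combinations within 12 kg:
- B: weight 10, value 50
- A+D: weight 6+3=9, value 39+6=45
- C+D: weight 7+3=10, value 35+6=41
- A: weight 6, value 39
- C: weight 7, value 35
Best: 50 pts.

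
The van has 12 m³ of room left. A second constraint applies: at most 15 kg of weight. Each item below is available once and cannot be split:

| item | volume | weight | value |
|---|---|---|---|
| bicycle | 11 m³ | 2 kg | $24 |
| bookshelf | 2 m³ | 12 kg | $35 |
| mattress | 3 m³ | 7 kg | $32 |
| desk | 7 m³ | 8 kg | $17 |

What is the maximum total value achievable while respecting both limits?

$49

Feasible sets respecting both limits:
- mattress+desk: volume 10, weight 15, value 49
- bookshelf: volume 2, weight 12, value 35
- mattress: volume 3, weight 7, value 32
- bicycle: volume 11, weight 2, value 24
Best: $49.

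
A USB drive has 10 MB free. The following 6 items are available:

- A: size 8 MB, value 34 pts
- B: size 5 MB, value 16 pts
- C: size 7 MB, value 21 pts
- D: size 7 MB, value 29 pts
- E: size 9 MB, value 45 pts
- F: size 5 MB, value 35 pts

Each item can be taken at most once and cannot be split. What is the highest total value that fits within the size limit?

Check high-value combinations within 10 MB:
- B+F: size 5+5=10, value 16+35=51
- E: size 9, value 45
- F: size 5, value 35
- A: size 8, value 34
Best: 51 pts.

51 pts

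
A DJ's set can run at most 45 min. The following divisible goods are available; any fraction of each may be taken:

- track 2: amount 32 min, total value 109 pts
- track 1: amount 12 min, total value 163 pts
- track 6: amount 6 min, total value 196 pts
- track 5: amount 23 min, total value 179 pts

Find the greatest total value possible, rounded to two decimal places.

Take in order of value per unit:
- track 6 (196/6 per unit): all 6 → value 196, running total 196.00
- track 1 (163/12 per unit): all 12 → value 163, running total 359.00
- track 5 (179/23 per unit): all 23 → value 179, running total 538.00
- track 2 (109/32 per unit): 4 of 32 → value 4×109/32 = 13.6250, running total 551.63
Total 551.63.

551.63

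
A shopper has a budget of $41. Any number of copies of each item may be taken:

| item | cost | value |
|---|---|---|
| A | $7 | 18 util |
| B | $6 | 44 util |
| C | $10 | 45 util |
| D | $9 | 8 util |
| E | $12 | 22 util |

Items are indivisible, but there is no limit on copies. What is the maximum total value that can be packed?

265 util

Best value-per-unit is B at 44/6; filling with it alone gives 6×44 = 264.
Optimal mix: 5×B + 1×C → cost 40, value 265.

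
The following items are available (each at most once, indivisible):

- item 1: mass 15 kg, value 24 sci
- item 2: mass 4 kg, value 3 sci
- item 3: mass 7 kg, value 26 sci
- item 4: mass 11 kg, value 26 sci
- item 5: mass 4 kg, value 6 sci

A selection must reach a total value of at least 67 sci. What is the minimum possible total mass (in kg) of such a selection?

33

Subsets with value ≥ 67, sorted by total mass:
- item 1+item 3+item 4: mass 33, value 76
- item 1+item 3+item 4+item 5: mass 37, value 82
- item 1+item 2+item 3+item 4: mass 37, value 79
- item 1+item 2+item 3+item 4+item 5: mass 41, value 85
Minimum mass: 33 kg.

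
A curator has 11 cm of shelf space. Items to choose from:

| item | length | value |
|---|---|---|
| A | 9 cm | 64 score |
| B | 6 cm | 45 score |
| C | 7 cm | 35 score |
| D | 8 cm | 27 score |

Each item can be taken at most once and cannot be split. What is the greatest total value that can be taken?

64 score

Check high-value combinations within 11 cm:
- A: length 9, value 64
- B: length 6, value 45
- C: length 7, value 35
Best: 64 score.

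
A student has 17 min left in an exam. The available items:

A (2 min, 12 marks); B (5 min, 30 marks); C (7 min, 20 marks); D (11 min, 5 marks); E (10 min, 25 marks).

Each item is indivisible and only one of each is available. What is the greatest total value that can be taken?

67 marks

Check high-value combinations within 17 min:
- A+B+E: time 2+5+10=17, value 12+30+25=67
- A+B+C: time 2+5+7=14, value 12+30+20=62
- B+E: time 5+10=15, value 30+25=55
Best: 67 marks.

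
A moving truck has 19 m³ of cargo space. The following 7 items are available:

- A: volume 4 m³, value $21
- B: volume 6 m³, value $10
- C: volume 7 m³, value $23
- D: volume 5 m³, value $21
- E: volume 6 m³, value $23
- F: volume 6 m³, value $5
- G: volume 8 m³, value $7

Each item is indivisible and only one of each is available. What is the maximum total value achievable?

Check high-value combinations within 19 m³:
- A+C+E: volume 4+7+6=17, value 21+23+23=67
- C+D+E: volume 7+5+6=18, value 23+21+23=67
- A+D+E: volume 4+5+6=15, value 21+21+23=65
- A+C+D: volume 4+7+5=16, value 21+23+21=65
Best: $67.

$67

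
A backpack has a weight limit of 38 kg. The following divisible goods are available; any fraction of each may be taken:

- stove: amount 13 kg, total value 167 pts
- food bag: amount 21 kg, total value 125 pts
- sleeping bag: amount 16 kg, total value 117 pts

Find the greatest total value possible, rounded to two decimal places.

Take in order of value per unit:
- stove (167/13 per unit): all 13 → value 167, running total 167.00
- sleeping bag (117/16 per unit): all 16 → value 117, running total 284.00
- food bag (125/21 per unit): 9 of 21 → value 9×125/21 = 53.5714, running total 337.57
Total 337.57.

337.57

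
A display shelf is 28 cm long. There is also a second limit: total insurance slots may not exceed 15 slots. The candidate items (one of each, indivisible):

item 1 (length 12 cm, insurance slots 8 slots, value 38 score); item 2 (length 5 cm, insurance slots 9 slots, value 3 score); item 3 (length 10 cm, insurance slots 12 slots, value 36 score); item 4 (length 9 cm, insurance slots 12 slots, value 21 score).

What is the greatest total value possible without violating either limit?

Feasible sets respecting both limits:
- item 1: length 12, insurance slots 8, value 38
- item 3: length 10, insurance slots 12, value 36
- item 4: length 9, insurance slots 12, value 21
- item 2: length 5, insurance slots 9, value 3
Best: 38 score.

38 score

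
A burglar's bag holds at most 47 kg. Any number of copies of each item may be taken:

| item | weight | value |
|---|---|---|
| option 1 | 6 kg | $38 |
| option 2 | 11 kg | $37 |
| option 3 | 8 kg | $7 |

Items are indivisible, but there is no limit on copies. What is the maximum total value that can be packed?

Best value-per-unit is option 1 at 38/6, and filling with it alone uses weight 7×6=42. No mix of the others beats 7×38 = 266.

$266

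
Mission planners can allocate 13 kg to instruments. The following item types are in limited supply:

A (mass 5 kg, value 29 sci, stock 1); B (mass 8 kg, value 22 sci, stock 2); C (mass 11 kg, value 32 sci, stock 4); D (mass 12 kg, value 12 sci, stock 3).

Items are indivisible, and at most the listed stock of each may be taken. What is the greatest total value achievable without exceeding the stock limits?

Top feasible selections:
- 1×A + 1×B: mass 13, value 51
- 1×C: mass 11, value 32
- 1×A: mass 5, value 29
Best: 51 sci.

51 sci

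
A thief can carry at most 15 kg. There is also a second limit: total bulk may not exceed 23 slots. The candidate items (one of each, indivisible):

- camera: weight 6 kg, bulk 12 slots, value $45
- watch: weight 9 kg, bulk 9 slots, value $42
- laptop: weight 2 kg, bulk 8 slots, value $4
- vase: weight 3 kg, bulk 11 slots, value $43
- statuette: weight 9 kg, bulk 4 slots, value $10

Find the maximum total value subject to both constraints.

Feasible sets respecting both limits:
- camera+vase: weight 9, bulk 23, value 88
- camera+watch: weight 15, bulk 21, value 87
- watch+vase: weight 12, bulk 20, value 85
- laptop+vase+statuette: weight 14, bulk 23, value 57
Best: $88.

$88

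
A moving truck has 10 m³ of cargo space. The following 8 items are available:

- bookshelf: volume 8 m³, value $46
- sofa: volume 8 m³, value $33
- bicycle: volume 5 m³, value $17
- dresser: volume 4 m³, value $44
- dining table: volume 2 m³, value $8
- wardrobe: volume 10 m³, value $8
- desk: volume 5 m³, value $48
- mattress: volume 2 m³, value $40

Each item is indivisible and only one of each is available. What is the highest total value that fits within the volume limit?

$96

Check high-value combinations within 10 m³:
- dining table+desk+mattress: volume 2+5+2=9, value 8+48+40=96
- dresser+dining table+mattress: volume 4+2+2=8, value 44+8+40=92
- dresser+desk: volume 4+5=9, value 44+48=92
- desk+mattress: volume 5+2=7, value 48+40=88
- bookshelf+mattress: volume 8+2=10, value 46+40=86
Best: $96.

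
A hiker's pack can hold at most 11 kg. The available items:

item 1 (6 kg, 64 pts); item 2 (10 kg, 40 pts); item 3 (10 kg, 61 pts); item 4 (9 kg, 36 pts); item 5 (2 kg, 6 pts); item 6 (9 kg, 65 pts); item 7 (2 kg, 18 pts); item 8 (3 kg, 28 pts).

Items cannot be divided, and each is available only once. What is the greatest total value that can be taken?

110 pts

Check high-value combinations within 11 kg:
- item 1+item 7+item 8: weight 6+2+3=11, value 64+18+28=110
- item 1+item 5+item 8: weight 6+2+3=11, value 64+6+28=98
- item 1+item 8: weight 6+3=9, value 64+28=92
Best: 110 pts.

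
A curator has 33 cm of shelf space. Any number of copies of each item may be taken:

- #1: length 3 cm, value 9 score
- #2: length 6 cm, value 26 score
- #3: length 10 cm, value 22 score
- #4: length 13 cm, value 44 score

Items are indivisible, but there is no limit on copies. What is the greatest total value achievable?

Best value-per-unit is #2 at 26/6; filling with it alone gives 5×26 = 130.
Optimal mix: 1×#1 + 5×#2 → length 33, value 139.

139 score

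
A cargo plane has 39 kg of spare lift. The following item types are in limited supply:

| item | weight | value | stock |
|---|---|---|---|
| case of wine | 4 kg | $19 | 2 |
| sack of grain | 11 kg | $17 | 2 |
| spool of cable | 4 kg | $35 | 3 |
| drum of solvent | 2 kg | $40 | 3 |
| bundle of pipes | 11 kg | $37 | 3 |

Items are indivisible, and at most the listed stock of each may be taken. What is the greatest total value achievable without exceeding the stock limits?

$300

Best selections within weight 39 and stock limits:
- 2×case of wine + 3×spool of cable + 3×drum of solvent + 1×bundle of pipes: weight 37, value 300
- 1×case of wine + 3×spool of cable + 3×drum of solvent + 1×bundle of pipes: weight 33, value 281
- 2×case of wine + 1×sack of grain + 3×spool of cable + 3×drum of solvent: weight 37, value 280
- 2×case of wine + 2×spool of cable + 3×drum of solvent + 1×bundle of pipes: weight 33, value 265
Best: $300.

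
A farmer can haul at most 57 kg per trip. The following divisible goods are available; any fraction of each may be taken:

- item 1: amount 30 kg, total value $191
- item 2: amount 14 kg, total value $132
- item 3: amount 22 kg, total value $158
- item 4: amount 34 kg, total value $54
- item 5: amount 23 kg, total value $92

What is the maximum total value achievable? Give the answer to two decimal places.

Take in order of value per unit:
- item 2 (132/14 per unit): all 14 → value 132, running total 132.00
- item 3 (158/22 per unit): all 22 → value 158, running total 290.00
- item 1 (191/30 per unit): 21 of 30 → value 21×191/30 = 133.7000, running total 423.70
Total 423.70.

423.70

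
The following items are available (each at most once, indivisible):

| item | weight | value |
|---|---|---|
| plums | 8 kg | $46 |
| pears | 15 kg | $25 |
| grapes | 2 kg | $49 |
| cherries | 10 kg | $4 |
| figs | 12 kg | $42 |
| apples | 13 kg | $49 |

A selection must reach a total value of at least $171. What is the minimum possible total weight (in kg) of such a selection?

Subsets with value ≥ 171, sorted by total weight:
- plums+grapes+figs+apples: weight 35, value 186
- plums+grapes+cherries+figs+apples: weight 45, value 190
Minimum weight: 35 kg.

35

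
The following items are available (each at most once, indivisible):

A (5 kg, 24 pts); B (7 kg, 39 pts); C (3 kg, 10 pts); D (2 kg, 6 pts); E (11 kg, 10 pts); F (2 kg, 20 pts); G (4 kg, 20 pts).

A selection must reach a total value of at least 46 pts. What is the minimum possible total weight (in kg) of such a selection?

8

Subsets with value ≥ 46, sorted by total weight:
- D+F+G: weight 8, value 46
- B+F: weight 9, value 59
- A+D+F: weight 9, value 50
- C+F+G: weight 9, value 50
Minimum weight: 8 kg.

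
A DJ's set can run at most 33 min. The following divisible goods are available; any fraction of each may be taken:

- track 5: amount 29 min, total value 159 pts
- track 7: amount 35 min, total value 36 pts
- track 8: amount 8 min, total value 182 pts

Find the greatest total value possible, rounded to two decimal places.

Take in order of value per unit:
- track 8 (182/8 per unit): all 8 → value 182, running total 182.00
- track 5 (159/29 per unit): 25 of 29 → value 25×159/29 = 137.0690, running total 319.07
Total 319.07.

319.07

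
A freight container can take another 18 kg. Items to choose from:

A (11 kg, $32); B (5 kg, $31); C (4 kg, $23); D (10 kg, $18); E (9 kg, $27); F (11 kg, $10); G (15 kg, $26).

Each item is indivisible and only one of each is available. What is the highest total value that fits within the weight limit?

Check high-value combinations within 18 kg:
- B+C+E: weight 5+4+9=18, value 31+23+27=81
- A+B: weight 11+5=16, value 32+31=63
- B+E: weight 5+9=14, value 31+27=58
Best: $81.

$81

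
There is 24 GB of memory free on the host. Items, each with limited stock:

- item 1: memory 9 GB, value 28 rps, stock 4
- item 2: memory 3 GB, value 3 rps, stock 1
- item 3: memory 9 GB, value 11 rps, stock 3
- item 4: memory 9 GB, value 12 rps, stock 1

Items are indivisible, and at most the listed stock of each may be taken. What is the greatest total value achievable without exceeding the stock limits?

59 rps

Best selections within memory 24 and stock limits:
- 2×item 1 + 1×item 2: memory 21, value 59
- 2×item 1: memory 18, value 56
Best: 59 rps.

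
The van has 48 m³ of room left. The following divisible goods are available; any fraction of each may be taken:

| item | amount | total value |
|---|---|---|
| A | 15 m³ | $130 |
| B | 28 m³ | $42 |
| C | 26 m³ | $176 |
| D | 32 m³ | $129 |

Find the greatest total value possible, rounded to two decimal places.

334.22

Take in order of value per unit:
- A (130/15 per unit): all 15 → value 130, running total 130.00
- C (176/26 per unit): all 26 → value 176, running total 306.00
- D (129/32 per unit): 7 of 32 → value 7×129/32 = 28.2188, running total 334.22
Total 334.22.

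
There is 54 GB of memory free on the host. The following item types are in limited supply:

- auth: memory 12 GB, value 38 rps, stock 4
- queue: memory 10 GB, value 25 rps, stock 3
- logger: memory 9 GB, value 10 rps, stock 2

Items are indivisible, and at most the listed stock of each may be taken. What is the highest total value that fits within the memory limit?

152 rps

Best selections within memory 54 and stock limits:
- 4×auth: memory 48, value 152
- 2×auth + 3×queue: memory 54, value 151
- 3×auth + 1×queue: memory 46, value 139
Best: 152 rps.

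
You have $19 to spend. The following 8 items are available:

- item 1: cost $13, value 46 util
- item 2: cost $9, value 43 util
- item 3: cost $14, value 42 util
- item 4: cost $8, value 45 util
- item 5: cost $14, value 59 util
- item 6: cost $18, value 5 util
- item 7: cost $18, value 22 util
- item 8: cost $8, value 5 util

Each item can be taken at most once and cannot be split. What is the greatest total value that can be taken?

88 util

This is a 0/1 knapsack; check combinations near the capacity.
- item 2+item 4: cost 9+8=17, value 43+45=88
- item 5: cost 14, value 59
- item 4+item 8: cost 8+8=16, value 45+5=50
Best: 88 util.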